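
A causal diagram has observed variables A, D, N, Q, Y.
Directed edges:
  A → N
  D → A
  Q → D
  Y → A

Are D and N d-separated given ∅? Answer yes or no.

Bayes-Ball from D | ∅ reaches {A,N,Q}.
N ∈ reach(D|∅) ⇒ D ⊥̸ N | ∅.

No — D and N are d-connected given ∅.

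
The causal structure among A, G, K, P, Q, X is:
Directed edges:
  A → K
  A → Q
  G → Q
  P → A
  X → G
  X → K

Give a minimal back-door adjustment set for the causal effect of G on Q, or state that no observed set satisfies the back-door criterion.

desc(G)\{G}={Q}; candidates ⊆ {A,K,P,X}.
∅: G⊥Q given ∅ in G with G→· removed — back-door holds.

G→Q: minimal back-door set ∅.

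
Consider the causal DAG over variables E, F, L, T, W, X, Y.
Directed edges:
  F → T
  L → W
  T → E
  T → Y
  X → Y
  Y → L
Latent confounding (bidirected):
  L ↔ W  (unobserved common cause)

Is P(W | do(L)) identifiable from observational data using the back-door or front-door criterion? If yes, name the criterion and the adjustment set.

P(W|do(L)): not identifiable (no BD/FD set).

desc(L)\{L}={W}; candidates ⊆ {E,F,T,X,Y}.
L↔W: latent back-door arc(s) into L.
size 0: {}; under {} L still reaches {E,F,T,W,X,Y} ∋ W.
size 1: {E}, {F}, {T} …(+2); under {E} L still reaches {F,T,W,X,Y} ∋ W.
size 2: {E,F}, {E,T}, {E,X} …(+7); under {E,F} L still reaches {T,W,X,Y} ∋ W.
L↔W cannot be blocked by any observed set — no back-door set.
No mediator lies on a directed L→…→W path.
Neither criterion identifies P(W|do(L)) in this graph.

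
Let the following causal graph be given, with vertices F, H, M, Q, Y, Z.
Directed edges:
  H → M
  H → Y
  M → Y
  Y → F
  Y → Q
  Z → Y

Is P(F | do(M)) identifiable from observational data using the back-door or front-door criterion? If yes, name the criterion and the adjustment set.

P(F|do(M)): backdoor, adjust for {H}.

desc(M)\{M}={F,Q,Y}; candidates ⊆ {H,Z}.
size 0: {}; under {} M still reaches {F,H,Q,Y} ∋ F.
{H}: M⊥F given {H} in G with M→· removed — back-door holds.
P(F|do(M)) = Σ_{H} P(F|M,H)·P(H).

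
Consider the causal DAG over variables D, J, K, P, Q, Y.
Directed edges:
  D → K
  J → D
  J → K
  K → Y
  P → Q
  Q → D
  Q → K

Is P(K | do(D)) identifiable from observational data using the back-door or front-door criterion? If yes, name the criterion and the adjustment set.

desc(D)\{D}={K,Y}; candidates ⊆ {J,P,Q}.
size 0: {}; under {} D still reaches {J,K,P,Q,Y} ∋ K.
size 1: {J}, {P}, {Q}; under {J} D still reaches {K,P,Q,Y} ∋ K.
{J,Q}: D⊥K given {J,Q} in G with D→· removed — back-door holds.
P(K|do(D)) = Σ_{J,Q} P(K|D,J,Q)·P(J,Q).

P(K|do(D)): backdoor, adjust for {J, Q}.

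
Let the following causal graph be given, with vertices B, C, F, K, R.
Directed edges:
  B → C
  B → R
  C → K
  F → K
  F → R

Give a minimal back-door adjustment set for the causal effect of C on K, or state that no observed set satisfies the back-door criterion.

C→K: minimal back-door set ∅.

desc(C)\{C}={K}; candidates ⊆ {B,F,R}.
∅: C⊥K given ∅ in G with C→· removed — back-door holds.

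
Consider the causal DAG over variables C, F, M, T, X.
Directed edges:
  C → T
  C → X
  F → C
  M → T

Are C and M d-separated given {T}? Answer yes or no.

Bayes-Ball from C | {T} reaches {F,M,X}.
M ∈ reach(C|{T}) ⇒ C ⊥̸ M | {T}.

No — C and M are d-connected given {T}.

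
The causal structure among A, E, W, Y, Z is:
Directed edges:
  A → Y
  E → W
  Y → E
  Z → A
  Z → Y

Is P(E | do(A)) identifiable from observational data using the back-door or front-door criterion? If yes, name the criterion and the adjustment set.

desc(A)\{A}={E,W,Y}; candidates ⊆ {Z}.
size 0: {}; under {} A still reaches {E,W,Y,Z} ∋ E.
{Z}: A⊥E given {Z} in G with A→· removed — back-door holds.
P(E|do(A)) = Σ_{Z} P(E|A,Z)·P(Z).

P(E|do(A)): backdoor, adjust for {Z}.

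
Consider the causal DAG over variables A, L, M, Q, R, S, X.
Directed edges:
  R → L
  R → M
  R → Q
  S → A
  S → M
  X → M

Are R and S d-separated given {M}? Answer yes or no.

Bayes-Ball from R | {M} reaches {A,L,Q,S,X}.
S ∈ reach(R|{M}) ⇒ R ⊥̸ S | {M}.

No — R and S are d-connected given {M}.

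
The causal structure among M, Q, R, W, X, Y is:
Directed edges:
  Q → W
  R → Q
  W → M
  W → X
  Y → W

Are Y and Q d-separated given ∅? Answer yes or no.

Bayes-Ball from Y | ∅ reaches {M,W,X}.
Q ∉ reach(Y|∅) ⇒ Y ⊥ Q | ∅.

Yes — Y ⊥ Q | ∅.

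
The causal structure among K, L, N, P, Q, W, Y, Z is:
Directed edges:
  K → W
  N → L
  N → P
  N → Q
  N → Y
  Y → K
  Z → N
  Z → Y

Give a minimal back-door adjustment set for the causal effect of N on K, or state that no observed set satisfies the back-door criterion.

N→K: minimal back-door set {Z}.

desc(N)\{N}={K,L,P,Q,W,Y}; candidates ⊆ {Z}.
size 0: {}; under {} N still reaches {K,W,Y,Z} ∋ K.
{Z}: N⊥K given {Z} in G with N→· removed — back-door holds.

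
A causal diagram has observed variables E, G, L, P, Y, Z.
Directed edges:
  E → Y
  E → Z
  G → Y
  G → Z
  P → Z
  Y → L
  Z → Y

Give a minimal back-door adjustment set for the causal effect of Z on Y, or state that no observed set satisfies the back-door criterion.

Z→Y: minimal back-door set {E, G}.

desc(Z)\{Z}={L,Y}; candidates ⊆ {E,G,P}.
size 0: {}; under {} Z still reaches {E,G,L,P,Y} ∋ Y.
size 1: {E}, {G}, {P}; under {E} Z still reaches {G,L,P,Y} ∋ Y.
{E,G}: Z⊥Y given {E,G} in G with Z→· removed — back-door holds.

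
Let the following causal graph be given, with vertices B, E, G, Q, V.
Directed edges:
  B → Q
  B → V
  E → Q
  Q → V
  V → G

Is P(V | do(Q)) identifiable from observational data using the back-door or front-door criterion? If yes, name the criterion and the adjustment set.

desc(Q)\{Q}={G,V}; candidates ⊆ {B,E}.
size 0: {}; under {} Q still reaches {B,E,G,V} ∋ V.
{B}: Q⊥V given {B} in G with Q→· removed — back-door holds.
P(V|do(Q)) = Σ_{B} P(V|Q,B)·P(B).

P(V|do(Q)): backdoor, adjust for {B}.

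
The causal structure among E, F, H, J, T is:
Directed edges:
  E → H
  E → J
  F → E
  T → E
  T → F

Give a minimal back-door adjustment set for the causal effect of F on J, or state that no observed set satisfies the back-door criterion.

F→J: minimal back-door set {T}.

desc(F)\{F}={E,H,J}; candidates ⊆ {T}.
size 0: {}; under {} F still reaches {E,H,J,T} ∋ J.
{T}: F⊥J given {T} in G with F→· removed — back-door holds.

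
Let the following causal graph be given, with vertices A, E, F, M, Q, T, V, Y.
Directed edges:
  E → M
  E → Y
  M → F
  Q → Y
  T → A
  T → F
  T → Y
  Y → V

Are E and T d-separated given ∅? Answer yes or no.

Yes — E ⊥ T | ∅.

Bayes-Ball from E | ∅ reaches {F,M,V,Y}.
T ∉ reach(E|∅) ⇒ E ⊥ T | ∅.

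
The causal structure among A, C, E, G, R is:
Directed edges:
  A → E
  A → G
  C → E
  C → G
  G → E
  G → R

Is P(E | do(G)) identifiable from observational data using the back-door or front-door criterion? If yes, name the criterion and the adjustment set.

P(E|do(G)): backdoor, adjust for {A, C}.

desc(G)\{G}={E,R}; candidates ⊆ {A,C}.
size 0: {}; under {} G still reaches {A,C,E} ∋ E.
size 1: {A}, {C}; under {A} G still reaches {C,E} ∋ E.
{A,C}: G⊥E given {A,C} in G with G→· removed — back-door holds.
P(E|do(G)) = Σ_{A,C} P(E|G,A,C)·P(A,C).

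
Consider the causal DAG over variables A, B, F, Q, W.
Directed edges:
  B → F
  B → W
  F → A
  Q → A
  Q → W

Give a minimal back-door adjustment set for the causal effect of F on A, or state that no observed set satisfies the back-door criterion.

F→A: minimal back-door set ∅.

desc(F)\{F}={A}; candidates ⊆ {B,Q,W}.
∅: F⊥A given ∅ in G with F→· removed — back-door holds.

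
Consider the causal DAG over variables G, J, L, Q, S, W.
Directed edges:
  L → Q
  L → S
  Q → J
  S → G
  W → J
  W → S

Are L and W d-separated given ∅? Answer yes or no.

Bayes-Ball from L | ∅ reaches {G,J,Q,S}.
W ∉ reach(L|∅) ⇒ L ⊥ W | ∅.

Yes — L ⊥ W | ∅.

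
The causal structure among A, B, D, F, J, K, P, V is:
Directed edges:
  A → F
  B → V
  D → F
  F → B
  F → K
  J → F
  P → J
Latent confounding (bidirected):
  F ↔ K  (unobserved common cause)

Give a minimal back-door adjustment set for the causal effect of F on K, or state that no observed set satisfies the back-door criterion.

F→K: no observed back-door set.

desc(F)\{F}={B,K,V}; candidates ⊆ {A,D,J,P}.
F↔K: latent back-door arc(s) into F.
size 0: {}; under {} F still reaches {A,D,J,K,P} ∋ K.
size 1: {A}, {D}, {J} …(+1); under {A} F still reaches {D,J,K,P} ∋ K.
size 2: {A,D}, {A,J}, {A,P} …(+3); under {A,D} F still reaches {J,K,P} ∋ K.
F↔K cannot be blocked by any observed set — no back-door set.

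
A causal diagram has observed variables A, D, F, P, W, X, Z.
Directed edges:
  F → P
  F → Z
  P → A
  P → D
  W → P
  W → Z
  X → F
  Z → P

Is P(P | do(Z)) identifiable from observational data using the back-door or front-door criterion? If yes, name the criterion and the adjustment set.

P(P|do(Z)): backdoor, adjust for {F, W}.

desc(Z)\{Z}={A,D,P}; candidates ⊆ {F,W,X}.
size 0: {}; under {} Z still reaches {A,D,F,P,W,X} ∋ P.
size 1: {F}, {W}, {X}; under {F} Z still reaches {A,D,P,W} ∋ P.
{F,W}: Z⊥P given {F,W} in G with Z→· removed — back-door holds.
P(P|do(Z)) = Σ_{F,W} P(P|Z,F,W)·P(F,W).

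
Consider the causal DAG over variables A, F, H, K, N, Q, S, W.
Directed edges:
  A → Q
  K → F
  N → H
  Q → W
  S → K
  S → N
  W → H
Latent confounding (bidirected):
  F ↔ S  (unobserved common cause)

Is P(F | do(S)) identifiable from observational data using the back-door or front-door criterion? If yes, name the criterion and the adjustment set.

P(F|do(S)): frontdoor, adjust for {K}.

desc(S)\{S}={F,H,K,N}; candidates ⊆ {A,Q,W}.
S↔F: latent back-door arc(s) into S.
size 0: {}; under {} S still reaches {F} ∋ F.
size 1: {A}, {Q}, {W}; under {A} S still reaches {F} ∋ F.
size 2: {A,Q}, {A,W}, {Q,W}; under {A,Q} S still reaches {F} ∋ F.
S↔F cannot be blocked by any observed set — no back-door set.
{K}: (i) intercepts every directed S→F path; (ii) no back-door S→{K}; (iii) {S} blocks every back-door {K}→F. Front-door holds.
P(F|do(S)) = Σ_{K} P(K|S) Σ_{S'} P(F|K,S')P(S').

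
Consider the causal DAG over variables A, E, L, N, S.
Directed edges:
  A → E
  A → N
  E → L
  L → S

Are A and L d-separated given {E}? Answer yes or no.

Yes — A ⊥ L | {E}.

Bayes-Ball from A | {E} reaches {N}.
L ∉ reach(A|{E}) ⇒ A ⊥ L | {E}.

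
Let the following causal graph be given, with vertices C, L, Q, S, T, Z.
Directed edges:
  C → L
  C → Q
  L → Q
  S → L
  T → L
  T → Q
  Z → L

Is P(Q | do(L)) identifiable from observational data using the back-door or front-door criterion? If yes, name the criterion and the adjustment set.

desc(L)\{L}={Q}; candidates ⊆ {C,S,T,Z}.
size 0: {}; under {} L still reaches {C,Q,S,T,Z} ∋ Q.
size 1: {C}, {S}, {T} …(+1); under {C} L still reaches {Q,S,T,Z} ∋ Q.
{C,T}: L⊥Q given {C,T} in G with L→· removed — back-door holds.
P(Q|do(L)) = Σ_{C,T} P(Q|L,C,T)·P(C,T).

P(Q|do(L)): backdoor, adjust for {C, T}.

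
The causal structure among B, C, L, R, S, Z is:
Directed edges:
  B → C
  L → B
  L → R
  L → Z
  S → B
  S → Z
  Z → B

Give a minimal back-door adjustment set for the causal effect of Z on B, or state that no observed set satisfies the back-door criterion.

Z→B: minimal back-door set {L, S}.

desc(Z)\{Z}={B,C}; candidates ⊆ {L,R,S}.
size 0: {}; under {} Z still reaches {B,C,L,R,S} ∋ B.
size 1: {L}, {R}, {S}; under {L} Z still reaches {B,C,S} ∋ B.
{L,S}: Z⊥B given {L,S} in G with Z→· removed — back-door holds.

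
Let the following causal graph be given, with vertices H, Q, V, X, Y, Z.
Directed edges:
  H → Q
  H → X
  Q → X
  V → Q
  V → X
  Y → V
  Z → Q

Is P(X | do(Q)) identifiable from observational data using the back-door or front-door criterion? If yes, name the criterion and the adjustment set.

desc(Q)\{Q}={X}; candidates ⊆ {H,V,Y,Z}.
size 0: {}; under {} Q still reaches {H,V,X,Y,Z} ∋ X.
size 1: {H}, {V}, {Y} …(+1); under {H} Q still reaches {V,X,Y,Z} ∋ X.
{H,V}: Q⊥X given {H,V} in G with Q→· removed — back-door holds.
P(X|do(Q)) = Σ_{H,V} P(X|Q,H,V)·P(H,V).

P(X|do(Q)): backdoor, adjust for {H, V}.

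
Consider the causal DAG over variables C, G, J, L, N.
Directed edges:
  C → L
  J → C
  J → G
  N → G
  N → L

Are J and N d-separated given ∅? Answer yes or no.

Bayes-Ball from J | ∅ reaches {C,G,L}.
N ∉ reach(J|∅) ⇒ J ⊥ N | ∅.

Yes — J ⊥ N | ∅.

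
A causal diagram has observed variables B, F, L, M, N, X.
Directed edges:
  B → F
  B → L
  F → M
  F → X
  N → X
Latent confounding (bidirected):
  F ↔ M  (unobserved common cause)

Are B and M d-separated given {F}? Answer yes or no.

Bayes-Ball from B | {F} reaches {L,M}.
M ∈ reach(B|{F}) ⇒ B ⊥̸ M | {F}.

No — B and M are d-connected given {F}.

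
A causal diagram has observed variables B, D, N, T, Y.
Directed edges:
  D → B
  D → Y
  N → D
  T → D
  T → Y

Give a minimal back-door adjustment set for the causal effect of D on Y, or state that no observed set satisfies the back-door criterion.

D→Y: minimal back-door set {T}.

desc(D)\{D}={B,Y}; candidates ⊆ {N,T}.
size 0: {}; under {} D still reaches {N,T,Y} ∋ Y.
{T}: D⊥Y given {T} in G with D→· removed — back-door holds.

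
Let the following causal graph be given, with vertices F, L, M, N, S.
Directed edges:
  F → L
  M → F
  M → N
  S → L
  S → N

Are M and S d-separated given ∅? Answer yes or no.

Bayes-Ball from M | ∅ reaches {F,L,N}.
S ∉ reach(M|∅) ⇒ M ⊥ S | ∅.

Yes — M ⊥ S | ∅.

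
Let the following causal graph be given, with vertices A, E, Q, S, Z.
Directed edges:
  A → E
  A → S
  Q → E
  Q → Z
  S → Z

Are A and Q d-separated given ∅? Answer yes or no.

Yes — A ⊥ Q | ∅.

Bayes-Ball from A | ∅ reaches {E,S,Z}.
Q ∉ reach(A|∅) ⇒ A ⊥ Q | ∅.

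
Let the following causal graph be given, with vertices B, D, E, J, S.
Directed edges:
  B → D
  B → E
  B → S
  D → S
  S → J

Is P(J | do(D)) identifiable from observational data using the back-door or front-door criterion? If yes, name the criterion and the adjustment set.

P(J|do(D)): backdoor, adjust for {B}.

desc(D)\{D}={J,S}; candidates ⊆ {B,E}.
size 0: {}; under {} D still reaches {B,E,J,S} ∋ J.
{B}: D⊥J given {B} in G with D→· removed — back-door holds.
P(J|do(D)) = Σ_{B} P(J|D,B)·P(B).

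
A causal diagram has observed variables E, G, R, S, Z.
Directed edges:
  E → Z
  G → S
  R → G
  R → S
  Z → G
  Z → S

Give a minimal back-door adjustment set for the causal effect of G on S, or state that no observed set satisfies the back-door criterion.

desc(G)\{G}={S}; candidates ⊆ {E,R,Z}.
size 0: {}; under {} G still reaches {E,R,S,Z} ∋ S.
size 1: {E}, {R}, {Z}; under {E} G still reaches {R,S,Z} ∋ S.
{R,Z}: G⊥S given {R,Z} in G with G→· removed — back-door holds.

G→S: minimal back-door set {R, Z}.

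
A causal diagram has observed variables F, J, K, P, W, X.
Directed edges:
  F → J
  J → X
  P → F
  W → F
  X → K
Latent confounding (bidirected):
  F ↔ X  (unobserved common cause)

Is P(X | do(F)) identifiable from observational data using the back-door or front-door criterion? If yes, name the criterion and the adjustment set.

P(X|do(F)): frontdoor, adjust for {J}.

desc(F)\{F}={J,K,X}; candidates ⊆ {P,W}.
F↔X: latent back-door arc(s) into F.
size 0: {}; under {} F still reaches {K,P,W,X} ∋ X.
size 1: {P}, {W}; under {P} F still reaches {K,W,X} ∋ X.
size 2: {P,W}; under {P,W} F still reaches {K,X} ∋ X.
F↔X cannot be blocked by any observed set — no back-door set.
{J}: (i) intercepts every directed F→X path; (ii) no back-door F→{J}; (iii) {F} blocks every back-door {J}→X. Front-door holds.
P(X|do(F)) = Σ_{J} P(J|F) Σ_{F'} P(X|J,F')P(F').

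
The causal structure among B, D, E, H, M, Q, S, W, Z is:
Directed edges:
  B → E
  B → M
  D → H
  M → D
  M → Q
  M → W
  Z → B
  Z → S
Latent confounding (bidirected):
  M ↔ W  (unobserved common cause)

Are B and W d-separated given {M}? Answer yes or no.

No — B and W are d-connected given {M}.

Bayes-Ball from B | {M} reaches {E,S,W,Z}.
W ∈ reach(B|{M}) ⇒ B ⊥̸ W | {M}.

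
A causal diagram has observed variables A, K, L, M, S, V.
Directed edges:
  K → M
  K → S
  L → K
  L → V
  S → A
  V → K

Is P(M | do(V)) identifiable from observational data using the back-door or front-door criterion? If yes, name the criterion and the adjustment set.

desc(V)\{V}={A,K,M,S}; candidates ⊆ {L}.
size 0: {}; under {} V still reaches {A,K,L,M,S} ∋ M.
{L}: V⊥M given {L} in G with V→· removed — back-door holds.
P(M|do(V)) = Σ_{L} P(M|V,L)·P(L).

P(M|do(V)): backdoor, adjust for {L}.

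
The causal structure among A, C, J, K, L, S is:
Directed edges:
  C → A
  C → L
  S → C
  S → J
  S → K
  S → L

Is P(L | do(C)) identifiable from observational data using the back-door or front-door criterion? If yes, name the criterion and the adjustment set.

desc(C)\{C}={A,L}; candidates ⊆ {J,K,S}.
size 0: {}; under {} C still reaches {J,K,L,S} ∋ L.
{S}: C⊥L given {S} in G with C→· removed — back-door holds.
P(L|do(C)) = Σ_{S} P(L|C,S)·P(S).

P(L|do(C)): backdoor, adjust for {S}.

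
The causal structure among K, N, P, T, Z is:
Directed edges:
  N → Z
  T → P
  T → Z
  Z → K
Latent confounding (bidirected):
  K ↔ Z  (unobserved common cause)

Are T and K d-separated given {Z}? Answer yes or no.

No — T and K are d-connected given {Z}.

Bayes-Ball from T | {Z} reaches {K,N,P}.
K ∈ reach(T|{Z}) ⇒ T ⊥̸ K | {Z}.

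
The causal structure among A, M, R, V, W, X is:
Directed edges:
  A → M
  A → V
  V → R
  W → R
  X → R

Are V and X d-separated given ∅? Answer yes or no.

Yes — V ⊥ X | ∅.

Bayes-Ball from V | ∅ reaches {A,M,R}.
X ∉ reach(V|∅) ⇒ V ⊥ X | ∅.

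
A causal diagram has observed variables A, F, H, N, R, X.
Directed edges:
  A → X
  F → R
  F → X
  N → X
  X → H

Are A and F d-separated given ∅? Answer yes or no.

Yes — A ⊥ F | ∅.

Bayes-Ball from A | ∅ reaches {H,X}.
F ∉ reach(A|∅) ⇒ A ⊥ F | ∅.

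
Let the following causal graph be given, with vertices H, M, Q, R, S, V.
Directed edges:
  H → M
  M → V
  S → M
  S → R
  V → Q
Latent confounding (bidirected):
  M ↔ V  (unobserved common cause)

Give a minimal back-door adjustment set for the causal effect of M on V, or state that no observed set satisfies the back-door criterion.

M→V: no observed back-door set.

desc(M)\{M}={Q,V}; candidates ⊆ {H,R,S}.
M↔V: latent back-door arc(s) into M.
size 0: {}; under {} M still reaches {H,Q,R,S,V} ∋ V.
size 1: {H}, {R}, {S}; under {H} M still reaches {Q,R,S,V} ∋ V.
size 2: {H,R}, {H,S}, {R,S}; under {H,R} M still reaches {Q,S,V} ∋ V.
M↔V cannot be blocked by any observed set — no back-door set.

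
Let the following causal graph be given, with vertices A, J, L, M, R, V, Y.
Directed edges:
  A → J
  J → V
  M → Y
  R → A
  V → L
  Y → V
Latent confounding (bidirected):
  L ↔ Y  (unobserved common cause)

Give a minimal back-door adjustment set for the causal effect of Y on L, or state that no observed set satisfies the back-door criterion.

desc(Y)\{Y}={L,V}; candidates ⊆ {A,J,M,R}.
Y↔L: latent back-door arc(s) into Y.
size 0: {}; under {} Y still reaches {L,M} ∋ L.
size 1: {A}, {J}, {M} …(+1); under {A} Y still reaches {L,M} ∋ L.
size 2: {A,J}, {A,M}, {A,R} …(+3); under {A,J} Y still reaches {L,M} ∋ L.
Y↔L cannot be blocked by any observed set — no back-door set.

Y→L: no observed back-door set.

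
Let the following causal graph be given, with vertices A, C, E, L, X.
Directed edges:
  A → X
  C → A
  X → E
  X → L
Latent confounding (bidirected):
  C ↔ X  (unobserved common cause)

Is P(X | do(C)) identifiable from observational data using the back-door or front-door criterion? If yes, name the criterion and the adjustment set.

P(X|do(C)): frontdoor, adjust for {A}.

desc(C)\{C}={A,E,L,X}; candidates ⊆ {—}.
C↔X: latent back-door arc(s) into C.
size 0: {}; under {} C still reaches {E,L,X} ∋ X.
C↔X cannot be blocked by any observed set — no back-door set.
{A}: (i) intercepts every directed C→X path; (ii) no back-door C→{A}; (iii) {C} blocks every back-door {A}→X. Front-door holds.
P(X|do(C)) = Σ_{A} P(A|C) Σ_{C'} P(X|A,C')P(C').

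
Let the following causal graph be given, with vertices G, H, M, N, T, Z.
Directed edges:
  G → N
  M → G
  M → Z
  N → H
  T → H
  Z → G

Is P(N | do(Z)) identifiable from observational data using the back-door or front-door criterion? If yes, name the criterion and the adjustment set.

P(N|do(Z)): backdoor, adjust for {M}.

desc(Z)\{Z}={G,H,N}; candidates ⊆ {M,T}.
size 0: {}; under {} Z still reaches {G,H,M,N} ∋ N.
{M}: Z⊥N given {M} in G with Z→· removed — back-door holds.
P(N|do(Z)) = Σ_{M} P(N|Z,M)·P(M).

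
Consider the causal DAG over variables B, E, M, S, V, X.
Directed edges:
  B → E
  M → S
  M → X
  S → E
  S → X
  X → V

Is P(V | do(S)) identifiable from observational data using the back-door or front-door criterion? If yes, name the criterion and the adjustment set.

P(V|do(S)): backdoor, adjust for {M}.

desc(S)\{S}={E,V,X}; candidates ⊆ {B,M}.
size 0: {}; under {} S still reaches {M,V,X} ∋ V.
{M}: S⊥V given {M} in G with S→· removed — back-door holds.
P(V|do(S)) = Σ_{M} P(V|S,M)·P(M).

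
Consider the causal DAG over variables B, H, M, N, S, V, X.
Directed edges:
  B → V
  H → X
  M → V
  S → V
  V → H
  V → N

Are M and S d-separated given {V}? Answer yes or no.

No — M and S are d-connected given {V}.

Bayes-Ball from M | {V} reaches {B,S}.
S ∈ reach(M|{V}) ⇒ M ⊥̸ S | {V}.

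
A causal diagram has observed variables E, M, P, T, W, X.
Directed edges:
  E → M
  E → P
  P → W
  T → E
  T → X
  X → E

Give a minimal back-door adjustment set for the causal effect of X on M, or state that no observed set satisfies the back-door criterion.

X→M: minimal back-door set {T}.

desc(X)\{X}={E,M,P,W}; candidates ⊆ {T}.
size 0: {}; under {} X still reaches {E,M,P,T,W} ∋ M.
{T}: X⊥M given {T} in G with X→· removed — back-door holds.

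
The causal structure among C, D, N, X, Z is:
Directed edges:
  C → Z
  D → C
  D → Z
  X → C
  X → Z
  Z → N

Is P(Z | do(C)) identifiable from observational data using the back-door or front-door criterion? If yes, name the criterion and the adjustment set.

desc(C)\{C}={N,Z}; candidates ⊆ {D,X}.
size 0: {}; under {} C still reaches {D,N,X,Z} ∋ Z.
size 1: {D}, {X}; under {D} C still reaches {N,X,Z} ∋ Z.
{D,X}: C⊥Z given {D,X} in G with C→· removed — back-door holds.
P(Z|do(C)) = Σ_{D,X} P(Z|C,D,X)·P(D,X).

P(Z|do(C)): backdoor, adjust for {D, X}.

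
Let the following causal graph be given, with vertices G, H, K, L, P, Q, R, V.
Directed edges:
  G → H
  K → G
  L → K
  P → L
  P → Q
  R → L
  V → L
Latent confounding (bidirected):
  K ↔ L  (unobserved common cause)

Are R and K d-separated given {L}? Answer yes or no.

Bayes-Ball from R | {L} reaches {G,H,K,P,Q,V}.
K ∈ reach(R|{L}) ⇒ R ⊥̸ K | {L}.

No — R and K are d-connected given {L}.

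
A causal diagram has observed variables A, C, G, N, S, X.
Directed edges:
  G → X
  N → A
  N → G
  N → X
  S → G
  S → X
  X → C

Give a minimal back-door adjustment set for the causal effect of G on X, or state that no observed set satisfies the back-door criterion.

G→X: minimal back-door set {N, S}.

desc(G)\{G}={C,X}; candidates ⊆ {A,N,S}.
size 0: {}; under {} G still reaches {A,C,N,S,X} ∋ X.
size 1: {A}, {N}, {S}; under {A} G still reaches {C,N,S,X} ∋ X.
{N,S}: G⊥X given {N,S} in G with G→· removed — back-door holds.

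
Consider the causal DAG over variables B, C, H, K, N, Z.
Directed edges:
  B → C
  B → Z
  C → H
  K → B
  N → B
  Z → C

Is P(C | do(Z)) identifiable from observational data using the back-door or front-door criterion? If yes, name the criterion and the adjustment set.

desc(Z)\{Z}={C,H}; candidates ⊆ {B,K,N}.
size 0: {}; under {} Z still reaches {B,C,H,K,N} ∋ C.
{B}: Z⊥C given {B} in G with Z→· removed — back-door holds.
P(C|do(Z)) = Σ_{B} P(C|Z,B)·P(B).

P(C|do(Z)): backdoor, adjust for {B}.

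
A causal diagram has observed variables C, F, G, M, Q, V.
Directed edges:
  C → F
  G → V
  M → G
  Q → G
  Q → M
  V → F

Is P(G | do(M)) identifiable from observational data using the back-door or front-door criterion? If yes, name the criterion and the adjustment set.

desc(M)\{M}={F,G,V}; candidates ⊆ {C,Q}.
size 0: {}; under {} M still reaches {F,G,Q,V} ∋ G.
{Q}: M⊥G given {Q} in G with M→· removed — back-door holds.
P(G|do(M)) = Σ_{Q} P(G|M,Q)·P(Q).

P(G|do(M)): backdoor, adjust for {Q}.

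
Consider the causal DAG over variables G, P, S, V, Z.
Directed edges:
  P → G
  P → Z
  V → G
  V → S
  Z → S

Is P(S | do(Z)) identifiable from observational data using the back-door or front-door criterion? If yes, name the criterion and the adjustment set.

P(S|do(Z)): backdoor, adjust for ∅.

desc(Z)\{Z}={S}; candidates ⊆ {G,P,V}.
∅: Z⊥S given ∅ in G with Z→· removed — back-door holds.
P(S|do(Z)) = P(S|Z) — no adjustment needed.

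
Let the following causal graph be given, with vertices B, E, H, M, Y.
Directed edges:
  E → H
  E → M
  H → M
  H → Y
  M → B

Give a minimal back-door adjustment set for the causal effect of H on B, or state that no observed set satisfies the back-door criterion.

desc(H)\{H}={B,M,Y}; candidates ⊆ {E}.
size 0: {}; under {} H still reaches {B,E,M} ∋ B.
{E}: H⊥B given {E} in G with H→· removed — back-door holds.

H→B: minimal back-door set {E}.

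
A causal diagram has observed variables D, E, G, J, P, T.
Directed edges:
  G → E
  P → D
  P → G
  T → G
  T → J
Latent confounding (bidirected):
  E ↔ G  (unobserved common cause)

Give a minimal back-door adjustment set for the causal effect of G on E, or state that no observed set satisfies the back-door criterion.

G→E: no observed back-door set.

desc(G)\{G}={E}; candidates ⊆ {D,J,P,T}.
G↔E: latent back-door arc(s) into G.
size 0: {}; under {} G still reaches {D,E,J,P,T} ∋ E.
size 1: {D}, {J}, {P} …(+1); under {D} G still reaches {E,J,P,T} ∋ E.
size 2: {D,J}, {D,P}, {D,T} …(+3); under {D,J} G still reaches {E,P,T} ∋ E.
G↔E cannot be blocked by any observed set — no back-door set.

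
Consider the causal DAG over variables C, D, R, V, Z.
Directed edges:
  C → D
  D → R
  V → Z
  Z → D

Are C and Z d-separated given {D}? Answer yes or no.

Bayes-Ball from C | {D} reaches {V,Z}.
Z ∈ reach(C|{D}) ⇒ C ⊥̸ Z | {D}.

No — C and Z are d-connected given {D}.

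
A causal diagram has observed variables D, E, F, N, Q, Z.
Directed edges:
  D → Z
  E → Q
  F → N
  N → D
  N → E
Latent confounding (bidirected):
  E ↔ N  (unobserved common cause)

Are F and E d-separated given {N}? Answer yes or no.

No — F and E are d-connected given {N}.

Bayes-Ball from F | {N} reaches {E,Q}.
E ∈ reach(F|{N}) ⇒ F ⊥̸ E | {N}.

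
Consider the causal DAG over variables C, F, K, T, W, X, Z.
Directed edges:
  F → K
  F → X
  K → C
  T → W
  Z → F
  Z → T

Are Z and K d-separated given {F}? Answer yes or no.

Bayes-Ball from Z | {F} reaches {T,W}.
K ∉ reach(Z|{F}) ⇒ Z ⊥ K | {F}.

Yes — Z ⊥ K | {F}.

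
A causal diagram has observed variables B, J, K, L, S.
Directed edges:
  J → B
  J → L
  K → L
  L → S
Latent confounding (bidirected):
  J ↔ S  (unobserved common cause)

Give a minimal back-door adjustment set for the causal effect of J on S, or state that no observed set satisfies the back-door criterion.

desc(J)\{J}={B,L,S}; candidates ⊆ {K}.
J↔S: latent back-door arc(s) into J.
size 0: {}; under {} J still reaches {S} ∋ S.
size 1: {K}; under {K} J still reaches {S} ∋ S.
J↔S cannot be blocked by any observed set — no back-door set.

J→S: no observed back-door set.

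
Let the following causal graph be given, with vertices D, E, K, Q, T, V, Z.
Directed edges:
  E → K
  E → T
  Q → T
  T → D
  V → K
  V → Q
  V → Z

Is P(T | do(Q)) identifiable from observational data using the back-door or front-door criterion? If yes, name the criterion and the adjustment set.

P(T|do(Q)): backdoor, adjust for ∅.

desc(Q)\{Q}={D,T}; candidates ⊆ {E,K,V,Z}.
∅: Q⊥T given ∅ in G with Q→· removed — back-door holds.
P(T|do(Q)) = P(T|Q) — no adjustment needed.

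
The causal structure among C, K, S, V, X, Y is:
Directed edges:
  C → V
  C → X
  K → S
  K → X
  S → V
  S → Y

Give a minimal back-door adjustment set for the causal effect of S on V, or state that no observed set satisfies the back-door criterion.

S→V: minimal back-door set ∅.

desc(S)\{S}={V,Y}; candidates ⊆ {C,K,X}.
∅: S⊥V given ∅ in G with S→· removed — back-door holds.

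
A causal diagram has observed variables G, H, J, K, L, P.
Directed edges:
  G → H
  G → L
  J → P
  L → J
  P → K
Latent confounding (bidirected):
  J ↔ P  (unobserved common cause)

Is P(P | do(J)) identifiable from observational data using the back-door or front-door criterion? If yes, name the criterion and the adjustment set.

P(P|do(J)): not identifiable (no BD/FD set).

desc(J)\{J}={K,P}; candidates ⊆ {G,H,L}.
J↔P: latent back-door arc(s) into J.
size 0: {}; under {} J still reaches {G,H,K,L,P} ∋ P.
size 1: {G}, {H}, {L}; under {G} J still reaches {K,L,P} ∋ P.
size 2: {G,H}, {G,L}, {H,L}; under {G,H} J still reaches {K,L,P} ∋ P.
J↔P cannot be blocked by any observed set — no back-door set.
No mediator lies on a directed J→…→P path.
Neither criterion identifies P(P|do(J)) in this graph.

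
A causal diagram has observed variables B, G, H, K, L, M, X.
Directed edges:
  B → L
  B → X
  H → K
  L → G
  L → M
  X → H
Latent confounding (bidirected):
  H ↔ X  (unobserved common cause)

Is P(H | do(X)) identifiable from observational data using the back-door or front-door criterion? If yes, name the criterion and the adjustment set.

desc(X)\{X}={H,K}; candidates ⊆ {B,G,L,M}.
X↔H: latent back-door arc(s) into X.
size 0: {}; under {} X still reaches {B,G,H,K,L,M} ∋ H.
size 1: {B}, {G}, {L} …(+1); under {B} X still reaches {H,K} ∋ H.
size 2: {B,G}, {B,L}, {B,M} …(+3); under {B,G} X still reaches {H,K} ∋ H.
X↔H cannot be blocked by any observed set — no back-door set.
No mediator lies on a directed X→…→H path.
Neither criterion identifies P(H|do(X)) in this graph.

P(H|do(X)): not identifiable (no BD/FD set).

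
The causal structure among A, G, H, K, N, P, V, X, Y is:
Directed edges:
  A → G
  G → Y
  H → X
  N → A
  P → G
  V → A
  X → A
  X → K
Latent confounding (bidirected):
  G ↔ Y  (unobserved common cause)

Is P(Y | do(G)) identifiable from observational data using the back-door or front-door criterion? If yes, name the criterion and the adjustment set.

desc(G)\{G}={Y}; candidates ⊆ {A,H,K,N,P,V,X}.
G↔Y: latent back-door arc(s) into G.
size 0: {}; under {} G still reaches {A,H,K,N,P,V,X,Y} ∋ Y.
size 1: {A}, {H}, {K} …(+4); under {A} G still reaches {P,Y} ∋ Y.
size 2: {A,H}, {A,K}, {A,N} …(+18); under {A,H} G still reaches {P,Y} ∋ Y.
G↔Y cannot be blocked by any observed set — no back-door set.
No mediator lies on a directed G→…→Y path.
Neither criterion identifies P(Y|do(G)) in this graph.

P(Y|do(G)): not identifiable (no BD/FD set).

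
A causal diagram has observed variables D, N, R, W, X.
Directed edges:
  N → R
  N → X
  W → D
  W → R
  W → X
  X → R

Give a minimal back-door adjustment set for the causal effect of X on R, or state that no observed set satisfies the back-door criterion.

desc(X)\{X}={R}; candidates ⊆ {D,N,W}.
size 0: {}; under {} X still reaches {D,N,R,W} ∋ R.
size 1: {D}, {N}, {W}; under {D} X still reaches {N,R,W} ∋ R.
{N,W}: X⊥R given {N,W} in G with X→· removed — back-door holds.

X→R: minimal back-door set {N, W}.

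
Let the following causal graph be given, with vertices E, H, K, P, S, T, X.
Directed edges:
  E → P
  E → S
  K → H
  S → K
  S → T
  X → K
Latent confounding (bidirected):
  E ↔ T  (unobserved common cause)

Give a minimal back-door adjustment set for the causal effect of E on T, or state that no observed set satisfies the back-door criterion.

desc(E)\{E}={H,K,P,S,T}; candidates ⊆ {X}.
E↔T: latent back-door arc(s) into E.
size 0: {}; under {} E still reaches {T} ∋ T.
size 1: {X}; under {X} E still reaches {T} ∋ T.
E↔T cannot be blocked by any observed set — no back-door set.

E→T: no observed back-door set.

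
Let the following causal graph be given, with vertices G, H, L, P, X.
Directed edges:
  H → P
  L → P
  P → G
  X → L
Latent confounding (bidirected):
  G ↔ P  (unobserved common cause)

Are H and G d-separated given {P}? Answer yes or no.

Bayes-Ball from H | {P} reaches {G,L,X}.
G ∈ reach(H|{P}) ⇒ H ⊥̸ G | {P}.

No — H and G are d-connected given {P}.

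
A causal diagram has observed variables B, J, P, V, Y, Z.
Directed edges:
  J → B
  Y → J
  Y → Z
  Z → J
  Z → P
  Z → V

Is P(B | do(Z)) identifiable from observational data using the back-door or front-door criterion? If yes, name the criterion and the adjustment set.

P(B|do(Z)): backdoor, adjust for {Y}.

desc(Z)\{Z}={B,J,P,V}; candidates ⊆ {Y}.
size 0: {}; under {} Z still reaches {B,J,Y} ∋ B.
{Y}: Z⊥B given {Y} in G with Z→· removed — back-door holds.
P(B|do(Z)) = Σ_{Y} P(B|Z,Y)·P(Y).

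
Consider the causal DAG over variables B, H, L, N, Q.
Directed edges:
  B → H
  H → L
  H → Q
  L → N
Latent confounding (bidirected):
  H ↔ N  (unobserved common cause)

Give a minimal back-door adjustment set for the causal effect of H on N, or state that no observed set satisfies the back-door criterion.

desc(H)\{H}={L,N,Q}; candidates ⊆ {B}.
H↔N: latent back-door arc(s) into H.
size 0: {}; under {} H still reaches {B,N} ∋ N.
size 1: {B}; under {B} H still reaches {N} ∋ N.
H↔N cannot be blocked by any observed set — no back-door set.

H→N: no observed back-door set.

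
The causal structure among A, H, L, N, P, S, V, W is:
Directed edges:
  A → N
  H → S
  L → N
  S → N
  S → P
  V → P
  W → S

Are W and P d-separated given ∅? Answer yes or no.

No — W and P are d-connected given ∅.

Bayes-Ball from W | ∅ reaches {N,P,S}.
P ∈ reach(W|∅) ⇒ W ⊥̸ P | ∅.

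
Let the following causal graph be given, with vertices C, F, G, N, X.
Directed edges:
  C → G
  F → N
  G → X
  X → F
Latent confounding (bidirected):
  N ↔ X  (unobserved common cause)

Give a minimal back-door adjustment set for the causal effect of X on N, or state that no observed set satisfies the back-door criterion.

desc(X)\{X}={F,N}; candidates ⊆ {C,G}.
X↔N: latent back-door arc(s) into X.
size 0: {}; under {} X still reaches {C,G,N} ∋ N.
size 1: {C}, {G}; under {C} X still reaches {G,N} ∋ N.
size 2: {C,G}; under {C,G} X still reaches {N} ∋ N.
X↔N cannot be blocked by any observed set — no back-door set.

X→N: no observed back-door set.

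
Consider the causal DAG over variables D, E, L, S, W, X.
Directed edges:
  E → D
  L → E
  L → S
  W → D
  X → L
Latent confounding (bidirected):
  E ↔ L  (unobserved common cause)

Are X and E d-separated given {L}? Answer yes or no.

Bayes-Ball from X | {L} reaches {D,E}.
E ∈ reach(X|{L}) ⇒ X ⊥̸ E | {L}.

No — X and E are d-connected given {L}.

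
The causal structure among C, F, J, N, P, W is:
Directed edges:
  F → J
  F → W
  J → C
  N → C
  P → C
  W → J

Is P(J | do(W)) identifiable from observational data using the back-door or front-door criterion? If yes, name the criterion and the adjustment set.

P(J|do(W)): backdoor, adjust for {F}.

desc(W)\{W}={C,J}; candidates ⊆ {F,N,P}.
size 0: {}; under {} W still reaches {C,F,J} ∋ J.
{F}: W⊥J given {F} in G with W→· removed — back-door holds.
P(J|do(W)) = Σ_{F} P(J|W,F)·P(F).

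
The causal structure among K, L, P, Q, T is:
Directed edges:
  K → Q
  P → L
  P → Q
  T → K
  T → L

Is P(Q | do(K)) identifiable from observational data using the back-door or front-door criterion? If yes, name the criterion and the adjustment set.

desc(K)\{K}={Q}; candidates ⊆ {L,P,T}.
∅: K⊥Q given ∅ in G with K→· removed — back-door holds.
P(Q|do(K)) = P(Q|K) — no adjustment needed.

P(Q|do(K)): backdoor, adjust for ∅.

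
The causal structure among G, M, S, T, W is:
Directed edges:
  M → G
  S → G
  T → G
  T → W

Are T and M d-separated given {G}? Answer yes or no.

No — T and M are d-connected given {G}.

Bayes-Ball from T | {G} reaches {M,S,W}.
M ∈ reach(T|{G}) ⇒ T ⊥̸ M | {G}.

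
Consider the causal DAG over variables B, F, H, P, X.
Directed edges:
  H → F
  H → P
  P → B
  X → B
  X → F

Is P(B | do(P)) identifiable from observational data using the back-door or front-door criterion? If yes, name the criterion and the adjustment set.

desc(P)\{P}={B}; candidates ⊆ {F,H,X}.
∅: P⊥B given ∅ in G with P→· removed — back-door holds.
P(B|do(P)) = P(B|P) — no adjustment needed.

P(B|do(P)): backdoor, adjust for ∅.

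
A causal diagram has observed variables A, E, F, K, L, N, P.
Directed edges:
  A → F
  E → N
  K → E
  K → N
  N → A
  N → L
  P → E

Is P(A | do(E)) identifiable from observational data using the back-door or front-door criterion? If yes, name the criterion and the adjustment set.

desc(E)\{E}={A,F,L,N}; candidates ⊆ {K,P}.
size 0: {}; under {} E still reaches {A,F,K,L,N,P} ∋ A.
{K}: E⊥A given {K} in G with E→· removed — back-door holds.
P(A|do(E)) = Σ_{K} P(A|E,K)·P(K).

P(A|do(E)): backdoor, adjust for {K}.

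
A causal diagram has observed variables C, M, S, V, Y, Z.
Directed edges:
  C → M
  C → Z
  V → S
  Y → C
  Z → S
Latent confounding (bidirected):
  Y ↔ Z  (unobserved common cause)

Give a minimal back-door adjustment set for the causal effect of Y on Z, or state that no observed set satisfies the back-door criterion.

Y→Z: no observed back-door set.

desc(Y)\{Y}={C,M,S,Z}; candidates ⊆ {V}.
Y↔Z: latent back-door arc(s) into Y.
size 0: {}; under {} Y still reaches {S,Z} ∋ Z.
size 1: {V}; under {V} Y still reaches {S,Z} ∋ Z.
Y↔Z cannot be blocked by any observed set — no back-door set.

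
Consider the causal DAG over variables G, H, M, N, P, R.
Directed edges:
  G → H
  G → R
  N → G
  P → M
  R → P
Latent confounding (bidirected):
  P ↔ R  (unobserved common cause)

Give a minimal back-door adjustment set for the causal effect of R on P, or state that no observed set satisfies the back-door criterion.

desc(R)\{R}={M,P}; candidates ⊆ {G,H,N}.
R↔P: latent back-door arc(s) into R.
size 0: {}; under {} R still reaches {G,H,M,N,P} ∋ P.
size 1: {G}, {H}, {N}; under {G} R still reaches {M,P} ∋ P.
size 2: {G,H}, {G,N}, {H,N}; under {G,H} R still reaches {M,P} ∋ P.
R↔P cannot be blocked by any observed set — no back-door set.

R→P: no observed back-door set.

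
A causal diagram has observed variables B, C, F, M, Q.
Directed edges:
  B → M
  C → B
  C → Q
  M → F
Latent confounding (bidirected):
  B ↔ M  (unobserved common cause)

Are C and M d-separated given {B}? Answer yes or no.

No — C and M are d-connected given {B}.

Bayes-Ball from C | {B} reaches {F,M,Q}.
M ∈ reach(C|{B}) ⇒ C ⊥̸ M | {B}.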